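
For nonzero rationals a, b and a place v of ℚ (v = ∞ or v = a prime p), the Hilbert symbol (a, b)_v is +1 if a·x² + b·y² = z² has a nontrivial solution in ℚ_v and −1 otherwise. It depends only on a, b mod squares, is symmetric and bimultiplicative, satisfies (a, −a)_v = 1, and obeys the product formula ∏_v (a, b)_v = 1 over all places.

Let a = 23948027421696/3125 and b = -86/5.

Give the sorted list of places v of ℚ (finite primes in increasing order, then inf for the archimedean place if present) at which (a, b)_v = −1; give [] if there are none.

[2, 23]

Mod squares: a ≡ 143405, b ≡ -430. Check v ∈ {∞, 2, 3, 5, 7, 23, 29, 43}.
v=2: v_2(a)=10, v_2(b)=1; units ≡ 5, 1 (mod 8); ε·ε+αω+βω = 0·0+10·0+1·1 ≡ 1  ⇒  (a,b)_2 = -1.
v=7: a=7^2·(≡5), b=7^0·(≡1) mod 7; (5|7)=-1, (1|7)=+1; (−1)^{2·0·3}·(-1)^0·(+1)^2 = +1.
v=3: a=3^2·(≡2), b=3^0·(≡2) mod 3; (2|3)=-1, (2|3)=-1; (−1)^{2·0·1}·(-1)^0·(-1)^2 = +1.
v=43: a=43^3·(≡40), b=43^1·(≡34) mod 43; (40|43)=+1, (34|43)=-1; (−1)^{3·1·21}·(+1)^1·(-1)^3 = +1.
v=∞: 143405 > 0 and -430 < 0  ⇒  (a,b)_∞ = +1.
v=29: a=29^1·(≡17), b=29^0·(≡6) mod 29; (17|29)=-1, (6|29)=+1; (−1)^{1·0·14}·(-1)^0·(+1)^1 = +1.
v=5: a=5^-5·(≡1), b=5^-1·(≡4) mod 5; (1|5)=+1, (4|5)=+1; (−1)^{-5·-1·2}·(+1)^-1·(+1)^-5 = +1.
v=23: a=23^1·(≡16), b=23^0·(≡15) mod 23; (16|23)=+1, (15|23)=-1; (−1)^{1·0·11}·(+1)^0·(-1)^1 = -1.
|Ram(143405, -430)| = 2, even; anisotropic at {2, 23}.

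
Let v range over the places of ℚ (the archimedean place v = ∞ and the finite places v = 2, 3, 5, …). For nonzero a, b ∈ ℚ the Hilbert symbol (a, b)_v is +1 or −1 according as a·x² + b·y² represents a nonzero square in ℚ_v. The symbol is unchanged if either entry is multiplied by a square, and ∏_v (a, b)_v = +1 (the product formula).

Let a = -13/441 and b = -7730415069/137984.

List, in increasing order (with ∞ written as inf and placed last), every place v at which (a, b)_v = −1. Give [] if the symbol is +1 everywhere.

Mod squares: a ≡ -13, b ≡ -951159. Check v ∈ {∞, 2, 3, 7, 11, 13, 19, 23, 37, 41}.
v=11: a=11^0·(≡9), b=11^-1·(≡2) mod 11; (9|11)=+1, (2|11)=-1; (−1)^{0·-1·5}·(+1)^-1·(-1)^0 = +1.
v=7: a=7^-2·(≡4), b=7^-2·(≡4) mod 7; (4|7)=+1, (4|7)=+1; (−1)^{-2·-2·3}·(+1)^-2·(+1)^-2 = +1.
v=19: a=19^0·(≡11), b=19^1·(≡9) mod 19; (11|19)=+1, (9|19)=+1; (−1)^{0·1·9}·(+1)^1·(+1)^0 = +1.
v=∞: -13 < 0 and -951159 < 0  ⇒  (a,b)_∞ = -1.
v=2: v_2(a)=0, v_2(b)=-8; units ≡ 3, 1 (mod 8); ε·ε+αω+βω = 1·0+0·0+-8·1 ≡ 0  ⇒  (a,b)_2 = +1.
v=37: a=37^0·(≡29), b=37^1·(≡22) mod 37; (29|37)=-1, (22|37)=-1; (−1)^{0·1·18}·(-1)^1·(-1)^0 = -1.
v=41: a=41^0·(≡30), b=41^1·(≡6) mod 41; (30|41)=-1, (6|41)=-1; (−1)^{0·1·20}·(-1)^1·(-1)^0 = -1.
v=13: a=13^1·(≡1), b=13^2·(≡12) mod 13; (1|13)=+1, (12|13)=+1; (−1)^{1·2·6}·(+1)^2·(+1)^1 = +1.
v=3: a=3^-2·(≡2), b=3^1·(≡2) mod 3; (2|3)=-1, (2|3)=-1; (−1)^{-2·1·1}·(-1)^1·(-1)^-2 = -1.
v=23: a=23^0·(≡14), b=23^2·(≡6) mod 23; (14|23)=-1, (6|23)=+1; (−1)^{0·2·11}·(-1)^2·(+1)^0 = +1.
(-13, -951159 / ℚ) ramifies at {3, 37, 41, ∞}: a division algebra.

[3, 37, 41, inf]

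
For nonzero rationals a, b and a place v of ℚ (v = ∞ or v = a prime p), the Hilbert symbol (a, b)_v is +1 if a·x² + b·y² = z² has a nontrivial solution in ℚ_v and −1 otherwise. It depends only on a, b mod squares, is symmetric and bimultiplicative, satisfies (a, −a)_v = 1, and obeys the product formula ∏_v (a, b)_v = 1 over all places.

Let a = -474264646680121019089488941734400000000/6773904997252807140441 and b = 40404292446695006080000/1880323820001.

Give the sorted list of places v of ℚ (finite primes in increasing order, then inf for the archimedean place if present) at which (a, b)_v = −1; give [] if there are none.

[23, 43]

Mod squares: a ≡ -33626, b ≡ 43. Check v ∈ {∞, 2, 3, 5, 11, 13, 17, 19, 23, 43, 53}.
v=2: v_2(a)=15, v_2(b)=10; units ≡ 3, 3 (mod 8); ε·ε+αω+βω = 1·1+15·1+10·1 ≡ 0  ⇒  (a,b)_2 = +1.
v=43: a=43^7·(≡41), b=43^5·(≡41) mod 43; (41|43)=+1, (41|43)=+1; (−1)^{7·5·21}·(+1)^5·(+1)^7 = -1.
v=∞: -33626 < 0 and 43 > 0  ⇒  (a,b)_∞ = +1.
v=11: a=11^-2·(≡5), b=11^-2·(≡7) mod 11; (5|11)=+1, (7|11)=-1; (−1)^{-2·-2·5}·(+1)^-2·(-1)^-2 = +1.
v=3: a=3^-26·(≡1), b=3^-16·(≡1) mod 3; (1|3)=+1, (1|3)=+1; (−1)^{-26·-16·1}·(+1)^-16·(+1)^-26 = +1.
v=23: a=23^3·(≡10), b=23^2·(≡15) mod 23; (10|23)=-1, (15|23)=-1; (−1)^{3·2·11}·(-1)^2·(-1)^3 = -1.
v=53: a=53^4·(≡36), b=53^2·(≡10) mod 53; (36|53)=+1, (10|53)=+1; (−1)^{4·2·26}·(+1)^2·(+1)^4 = +1.
v=13: a=13^-2·(≡5), b=13^0·(≡3) mod 13; (5|13)=-1, (3|13)=+1; (−1)^{-2·0·6}·(-1)^0·(+1)^-2 = +1.
v=19: a=19^-4·(≡17), b=19^-2·(≡16) mod 19; (17|19)=+1, (16|19)=+1; (−1)^{-4·-2·9}·(+1)^-2·(+1)^-4 = +1.
v=17: a=17^5·(≡12), b=17^2·(≡8) mod 17; (12|17)=-1, (8|17)=+1; (−1)^{5·2·8}·(-1)^2·(+1)^5 = +1.
v=5: a=5^8·(≡1), b=5^4·(≡3) mod 5; (1|5)=+1, (3|5)=-1; (−1)^{8·4·2}·(+1)^4·(-1)^8 = +1.
|Ram(-33626, 43)| = 2, even; anisotropic at {23, 43}.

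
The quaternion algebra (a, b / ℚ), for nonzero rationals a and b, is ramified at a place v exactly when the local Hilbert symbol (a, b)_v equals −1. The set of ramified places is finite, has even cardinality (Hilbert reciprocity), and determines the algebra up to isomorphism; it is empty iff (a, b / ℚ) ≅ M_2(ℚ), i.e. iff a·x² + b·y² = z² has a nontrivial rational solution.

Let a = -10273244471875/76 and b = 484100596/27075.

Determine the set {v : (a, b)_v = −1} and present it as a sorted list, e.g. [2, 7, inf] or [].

Mod squares: a ≡ -4879105, b ≡ 14007. Check v ∈ {∞, 2, 3, 5, 7, 11, 19, 23, 29}.
v=29: a=29^1·(≡24), b=29^1·(≡8) mod 29; (24|29)=+1, (8|29)=-1; (−1)^{1·1·14}·(+1)^1·(-1)^1 = -1.
v=11: a=11^3·(≡5), b=11^0·(≡3) mod 11; (5|11)=+1, (3|11)=+1; (−1)^{3·0·5}·(+1)^0·(+1)^3 = +1.
v=∞: -4879105 < 0 and 14007 > 0  ⇒  (a,b)_∞ = +1.
v=7: a=7^1·(≡3), b=7^3·(≡3) mod 7; (3|7)=-1, (3|7)=-1; (−1)^{1·3·3}·(-1)^3·(-1)^1 = -1.
v=23: a=23^3·(≡15), b=23^3·(≡11) mod 23; (15|23)=-1, (11|23)=-1; (−1)^{3·3·11}·(-1)^3·(-1)^3 = -1.
v=5: a=5^5·(≡4), b=5^-2·(≡2) mod 5; (4|5)=+1, (2|5)=-1; (−1)^{5·-2·2}·(+1)^-2·(-1)^5 = -1.
v=3: a=3^0·(≡2), b=3^-1·(≡1) mod 3; (2|3)=-1, (1|3)=+1; (−1)^{0·-1·1}·(-1)^-1·(+1)^0 = -1.
v=19: a=19^-1·(≡9), b=19^-2·(≡5) mod 19; (9|19)=+1, (5|19)=+1; (−1)^{-1·-2·9}·(+1)^-2·(+1)^-1 = +1.
v=2: v_2(a)=-2, v_2(b)=2; units ≡ 7, 7 (mod 8); ε·ε+αω+βω = 1·1+-2·0+2·0 ≡ 1  ⇒  (a,b)_2 = -1.
Ram(-4879105, 14007) = {2, 3, 5, 7, 23, 29}; no ℚ_2-point on the conic.

[2, 3, 5, 7, 23, 29]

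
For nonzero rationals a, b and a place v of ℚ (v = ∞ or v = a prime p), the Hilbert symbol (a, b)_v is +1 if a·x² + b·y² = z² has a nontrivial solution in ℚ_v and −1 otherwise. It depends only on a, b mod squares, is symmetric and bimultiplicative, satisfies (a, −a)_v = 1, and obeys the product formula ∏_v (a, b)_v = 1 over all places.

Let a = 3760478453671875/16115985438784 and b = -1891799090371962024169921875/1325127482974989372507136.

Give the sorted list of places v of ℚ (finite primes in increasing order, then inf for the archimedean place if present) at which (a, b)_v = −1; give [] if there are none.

Mod squares: a ≡ 115, b ≡ -299. Check v ∈ {∞, 2, 3, 5, 7, 11, 13, 17, 19, 23}.
v=5: a=5^7·(≡3), b=5^12·(≡4) mod 5; (3|5)=-1, (4|5)=+1; (−1)^{7·12·2}·(-1)^12·(+1)^7 = +1.
v=23: a=23^3·(≡22), b=23^5·(≡19) mod 23; (22|23)=-1, (19|23)=-1; (−1)^{3·5·11}·(-1)^5·(-1)^3 = -1.
v=17: a=17^2·(≡15), b=17^4·(≡14) mod 17; (15|17)=+1, (14|17)=-1; (−1)^{2·4·8}·(+1)^4·(-1)^2 = +1.
v=7: a=7^-8·(≡5), b=7^-14·(≡2) mod 7; (5|7)=-1, (2|7)=+1; (−1)^{-8·-14·3}·(-1)^-14·(+1)^-8 = +1.
v=∞: 115 > 0 and -299 < 0  ⇒  (a,b)_∞ = +1.
v=13: a=13^2·(≡11), b=13^3·(≡3) mod 13; (11|13)=-1, (3|13)=+1; (−1)^{2·3·6}·(-1)^3·(+1)^2 = -1.
v=2: v_2(a)=-6, v_2(b)=-10; units ≡ 3, 5 (mod 8); ε·ε+αω+βω = 1·0+-6·1+-10·1 ≡ 0  ⇒  (a,b)_2 = +1.
v=11: a=11^-2·(≡4), b=11^-4·(≡9) mod 11; (4|11)=+1, (9|11)=+1; (−1)^{-2·-4·5}·(+1)^-4·(+1)^-2 = +1.
v=3: a=3^4·(≡1), b=3^8·(≡1) mod 3; (1|3)=+1, (1|3)=+1; (−1)^{4·8·1}·(+1)^8·(+1)^4 = +1.
v=19: a=19^-2·(≡6), b=19^-4·(≡11) mod 19; (6|19)=+1, (11|19)=+1; (−1)^{-2·-4·9}·(+1)^-4·(+1)^-2 = +1.
Ram(115, -299) = {13, 23}; no ℚ_13-point on the conic.

[13, 23]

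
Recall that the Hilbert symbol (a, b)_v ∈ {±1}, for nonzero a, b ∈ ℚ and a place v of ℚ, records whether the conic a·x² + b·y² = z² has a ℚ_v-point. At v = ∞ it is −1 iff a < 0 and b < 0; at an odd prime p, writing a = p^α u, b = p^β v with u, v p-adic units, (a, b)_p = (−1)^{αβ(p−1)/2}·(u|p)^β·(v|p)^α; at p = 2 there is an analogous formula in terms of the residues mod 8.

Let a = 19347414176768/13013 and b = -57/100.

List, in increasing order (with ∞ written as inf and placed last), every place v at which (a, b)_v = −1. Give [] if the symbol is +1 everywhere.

(a, b) ≡ (1824361, -57) mod (ℚ^×)²; places V = {2, 3, 5, 7, 11, 13, 19, 29, 43, 47, ∞}.
(a,b)_13: α=-2, u≡11; β=0, v≡11 (mod 13); (11|13)=-1, (11|13)=-1; sign (−1)^0·-1^0·-1^-2 = +1.
(a,b)_2: α=10, β=-2; u≡1, v≡7 (mod 8); ε(u)ε(v)=0·1, αω(v)=10·0, βω(u)=-2·0; sum ≡ 0  ⇒  +1.
(a,b)_3: α=0, u≡1; β=1, v≡2 (mod 3); (1|3)=+1, (2|3)=-1; sign (−1)^0·+1^1·-1^0 = +1.
(a,b)_5: α=0, u≡1; β=-2, v≡2 (mod 5); (1|5)=+1, (2|5)=-1; sign (−1)^0·+1^-2·-1^0 = +1.
(a,b)_19: α=3, u≡3; β=1, v≡7 (mod 19); (3|19)=-1, (7|19)=+1; sign (−1)^1·-1^1·+1^3 = +1.
(a,b)_∞: sgn(1824361)=+, sgn(-57)=−, so +1.
(a,b)_43: α=1, u≡30; β=0, v≡42 (mod 43); (30|43)=-1, (42|43)=-1; sign (−1)^0·-1^0·-1^1 = -1.
(a,b)_47: α=2, u≡16; β=0, v≡14 (mod 47); (16|47)=+1, (14|47)=+1; sign (−1)^0·+1^0·+1^2 = +1.
(a,b)_7: α=-1, u≡5; β=0, v≡3 (mod 7); (5|7)=-1, (3|7)=-1; sign (−1)^0·-1^0·-1^-1 = -1.
(a,b)_11: α=-1, u≡3; β=0, v≡9 (mod 11); (3|11)=+1, (9|11)=+1; sign (−1)^0·+1^0·+1^-1 = +1.
(a,b)_29: α=1, u≡15; β=0, v≡9 (mod 29); (15|29)=-1, (9|29)=+1; sign (−1)^0·-1^0·+1^1 = +1.
Ram(1824361, -57) = {7, 43}; no ℚ_7-point on the conic.

[7, 43]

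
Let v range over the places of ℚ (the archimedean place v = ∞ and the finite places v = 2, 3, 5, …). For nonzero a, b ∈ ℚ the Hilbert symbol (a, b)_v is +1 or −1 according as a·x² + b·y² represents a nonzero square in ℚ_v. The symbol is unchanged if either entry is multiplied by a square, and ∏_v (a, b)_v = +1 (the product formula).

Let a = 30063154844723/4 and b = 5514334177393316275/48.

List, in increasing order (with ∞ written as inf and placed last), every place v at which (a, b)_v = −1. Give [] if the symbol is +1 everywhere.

(a, b) ≡ (1547, 34051017) mod (ℚ^×)²; places V = {2, 3, 5, 7, 11, 13, 17, 19, 23, 29, ∞}.
(a,b)_∞: sgn(1547)=+, sgn(34051017)=+, so +1.
(a,b)_5: α=0, u≡2; β=2, v≡2 (mod 5); (2|5)=-1, (2|5)=-1; sign (−1)^0·-1^2·-1^0 = +1.
(a,b)_11: α=2, u≡10; β=3, v≡1 (mod 11); (10|11)=-1, (1|11)=+1; sign (−1)^0·-1^3·+1^2 = -1.
(a,b)_3: α=0, u≡2; β=-1, v≡1 (mod 3); (2|3)=-1, (1|3)=+1; sign (−1)^0·-1^-1·+1^0 = -1.
(a,b)_2: α=-2, β=-4; u≡3, v≡1 (mod 8); ε(u)ε(v)=1·0, αω(v)=-2·0, βω(u)=-4·1; sum ≡ 0  ⇒  +1.
(a,b)_7: α=1, u≡4; β=1, v≡6 (mod 7); (4|7)=+1, (6|7)=-1; sign (−1)^1·+1^1·-1^1 = +1.
(a,b)_23: α=2, u≡9; β=3, v≡7 (mod 23); (9|23)=+1, (7|23)=-1; sign (−1)^0·+1^3·-1^2 = +1.
(a,b)_29: α=2, u≡21; β=3, v≡27 (mod 29); (21|29)=-1, (27|29)=-1; sign (−1)^0·-1^3·-1^2 = -1.
(a,b)_19: α=2, u≡18; β=2, v≡8 (mod 19); (18|19)=-1, (8|19)=-1; sign (−1)^0·-1^2·-1^2 = +1.
(a,b)_13: α=1, u≡8; β=1, v≡1 (mod 13); (8|13)=-1, (1|13)=+1; sign (−1)^0·-1^1·+1^1 = -1.
(a,b)_17: α=1, u≡5; β=1, v≡5 (mod 17); (5|17)=-1, (5|17)=-1; sign (−1)^0·-1^1·-1^1 = +1.
Ram(1547, 34051017) = {3, 11, 13, 29}; no ℚ_3-point on the conic.

[3, 11, 13, 29]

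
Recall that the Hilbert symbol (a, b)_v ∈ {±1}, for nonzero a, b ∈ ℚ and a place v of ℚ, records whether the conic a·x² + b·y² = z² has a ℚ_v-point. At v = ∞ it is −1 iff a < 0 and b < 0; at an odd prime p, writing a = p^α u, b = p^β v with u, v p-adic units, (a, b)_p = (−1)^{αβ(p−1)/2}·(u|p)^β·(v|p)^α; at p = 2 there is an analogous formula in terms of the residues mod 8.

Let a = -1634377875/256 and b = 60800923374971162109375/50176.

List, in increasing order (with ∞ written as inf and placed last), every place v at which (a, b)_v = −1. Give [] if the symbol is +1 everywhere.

(a, b) ≡ (-386835, 77367) mod (ℚ^×)²; places V = {2, 3, 5, 7, 11, 13, 17, 37, 41, ∞}.
(a,b)_41: α=1, u≡40; β=3, v≡33 (mod 41); (40|41)=+1, (33|41)=+1; sign (−1)^0·+1^3·+1^1 = +1.
(a,b)_2: α=-8, β=-10; u≡5, v≡7 (mod 8); ε(u)ε(v)=0·1, αω(v)=-8·0, βω(u)=-10·1; sum ≡ 0  ⇒  +1.
(a,b)_5: α=3, u≡2; β=10, v≡2 (mod 5); (2|5)=-1, (2|5)=-1; sign (−1)^0·-1^10·-1^3 = -1.
(a,b)_17: α=1, u≡4; β=3, v≡10 (mod 17); (4|17)=+1, (10|17)=-1; sign (−1)^0·+1^3·-1^1 = -1.
(a,b)_7: α=0, u≡6; β=-2, v≡6 (mod 7); (6|7)=-1, (6|7)=-1; sign (−1)^0·-1^-2·-1^0 = +1.
(a,b)_37: α=1, u≡12; β=3, v≡18 (mod 37); (12|37)=+1, (18|37)=-1; sign (−1)^0·+1^3·-1^1 = -1.
(a,b)_11: α=0, u≡8; β=2, v≡9 (mod 11); (8|11)=-1, (9|11)=+1; sign (−1)^0·-1^2·+1^0 = +1.
(a,b)_13: α=2, u≡8; β=0, v≡10 (mod 13); (8|13)=-1, (10|13)=+1; sign (−1)^0·-1^0·+1^2 = +1.
(a,b)_3: α=1, u≡1; β=1, v≡1 (mod 3); (1|3)=+1, (1|3)=+1; sign (−1)^1·+1^1·+1^1 = -1.
(a,b)_∞: sgn(-386835)=−, sgn(77367)=+, so +1.
Ram(-386835, 77367) = {3, 5, 17, 37}; no ℚ_3-point on the conic.

[3, 5, 17, 37]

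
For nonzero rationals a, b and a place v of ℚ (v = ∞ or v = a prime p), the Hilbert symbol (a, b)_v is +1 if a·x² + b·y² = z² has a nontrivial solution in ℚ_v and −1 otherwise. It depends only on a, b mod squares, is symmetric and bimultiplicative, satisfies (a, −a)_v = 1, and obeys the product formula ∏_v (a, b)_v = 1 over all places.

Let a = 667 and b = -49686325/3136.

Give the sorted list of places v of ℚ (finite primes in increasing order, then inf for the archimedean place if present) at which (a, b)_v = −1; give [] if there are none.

[2, 23]

Mod squares: a ≡ 667, b ≡ -13. Check v ∈ {∞, 2, 5, 7, 13, 17, 23, 29}.
v=7: a=7^0·(≡2), b=7^-2·(≡4) mod 7; (2|7)=+1, (4|7)=+1; (−1)^{0·-2·3}·(+1)^-2·(+1)^0 = +1.
v=29: a=29^1·(≡23), b=29^0·(≡25) mod 29; (23|29)=+1, (25|29)=+1; (−1)^{1·0·14}·(+1)^0·(+1)^1 = +1.
v=17: a=17^0·(≡4), b=17^2·(≡8) mod 17; (4|17)=+1, (8|17)=+1; (−1)^{0·2·8}·(+1)^2·(+1)^0 = +1.
v=5: a=5^0·(≡2), b=5^2·(≡2) mod 5; (2|5)=-1, (2|5)=-1; (−1)^{0·2·2}·(-1)^2·(-1)^0 = +1.
v=23: a=23^1·(≡6), b=23^2·(≡21) mod 23; (6|23)=+1, (21|23)=-1; (−1)^{1·2·11}·(+1)^2·(-1)^1 = -1.
v=2: v_2(a)=0, v_2(b)=-6; units ≡ 3, 3 (mod 8); ε·ε+αω+βω = 1·1+0·1+-6·1 ≡ 1  ⇒  (a,b)_2 = -1.
v=∞: 667 > 0 and -13 < 0  ⇒  (a,b)_∞ = +1.
v=13: a=13^0·(≡4), b=13^1·(≡9) mod 13; (4|13)=+1, (9|13)=+1; (−1)^{0·1·6}·(+1)^1·(+1)^0 = +1.
|Ram(667, -13)| = 2, even; anisotropic at {2, 23}.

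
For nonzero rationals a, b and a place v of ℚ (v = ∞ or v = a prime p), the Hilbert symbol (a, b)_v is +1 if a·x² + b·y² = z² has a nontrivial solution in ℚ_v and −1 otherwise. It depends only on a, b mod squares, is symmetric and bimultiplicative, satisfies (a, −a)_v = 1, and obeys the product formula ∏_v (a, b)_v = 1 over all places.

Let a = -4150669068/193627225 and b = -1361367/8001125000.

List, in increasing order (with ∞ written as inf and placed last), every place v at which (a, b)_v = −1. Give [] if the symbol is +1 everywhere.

[2, 7, 17, inf]

(a, b) ≡ (-1547, -14) mod (ℚ^×)²; places V = {2, 3, 5, 7, 11, 13, 17, 23, ∞}.
(a,b)_13: α=3, u≡6; β=0, v≡10 (mod 13); (6|13)=-1, (10|13)=+1; sign (−1)^0·-1^0·+1^3 = +1.
(a,b)_2: α=2, β=-3; u≡5, v≡1 (mod 8); ε(u)ε(v)=0·0, αω(v)=2·0, βω(u)=-3·1; sum ≡ 1  ⇒  -1.
(a,b)_∞: sgn(-1547)=−, sgn(-14)=−, so -1.
(a,b)_5: α=-2, u≡3; β=-6, v≡4 (mod 5); (3|5)=-1, (4|5)=+1; sign (−1)^0·-1^-6·+1^-2 = +1.
(a,b)_23: α=-2, u≡19; β=-2, v≡16 (mod 23); (19|23)=-1, (16|23)=+1; sign (−1)^0·-1^-2·+1^-2 = +1.
(a,b)_11: α=-4, u≡5; β=-2, v≡10 (mod 11); (5|11)=+1, (10|11)=-1; sign (−1)^0·+1^-2·-1^-4 = +1.
(a,b)_17: α=1, u≡3; β=0, v≡6 (mod 17); (3|17)=-1, (6|17)=-1; sign (−1)^0·-1^0·-1^1 = -1.
(a,b)_7: α=3, u≡6; β=5, v≡3 (mod 7); (6|7)=-1, (3|7)=-1; sign (−1)^1·-1^5·-1^3 = -1.
(a,b)_3: α=4, u≡1; β=4, v≡1 (mod 3); (1|3)=+1, (1|3)=+1; sign (−1)^0·+1^4·+1^4 = +1.
Ram(-1547, -14) = {2, 7, 17, ∞}; no ℚ_2-point on the conic.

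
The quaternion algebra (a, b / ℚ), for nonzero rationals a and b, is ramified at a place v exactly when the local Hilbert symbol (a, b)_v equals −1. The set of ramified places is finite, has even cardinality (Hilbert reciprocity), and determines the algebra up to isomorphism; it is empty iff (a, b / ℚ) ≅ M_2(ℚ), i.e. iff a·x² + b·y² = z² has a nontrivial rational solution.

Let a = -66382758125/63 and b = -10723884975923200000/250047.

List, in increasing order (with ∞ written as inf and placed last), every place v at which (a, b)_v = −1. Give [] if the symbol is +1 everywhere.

[7, 23, 29, inf]

(a, b) ≡ (-3059, -7540435) mod (ℚ^×)²; places V = {2, 3, 5, 7, 17, 19, 23, 29, ∞}.
(a,b)_∞: sgn(-3059)=−, sgn(-7540435)=−, so -1.
(a,b)_29: α=2, u≡18; β=3, v≡22 (mod 29); (18|29)=-1, (22|29)=+1; sign (−1)^0·-1^3·+1^2 = -1.
(a,b)_23: α=1, u≡17; β=1, v≡17 (mod 23); (17|23)=-1, (17|23)=-1; sign (−1)^1·-1^1·-1^1 = -1.
(a,b)_2: α=0, β=16; u≡5, v≡5 (mod 8); ε(u)ε(v)=0·0, αω(v)=0·1, βω(u)=16·1; sum ≡ 0  ⇒  +1.
(a,b)_19: α=1, u≡14; β=1, v≡4 (mod 19); (14|19)=-1, (4|19)=+1; sign (−1)^1·-1^1·+1^1 = +1.
(a,b)_3: α=-2, u≡1; β=-6, v≡2 (mod 3); (1|3)=+1, (2|3)=-1; sign (−1)^0·+1^-6·-1^-2 = +1.
(a,b)_17: α=2, u≡15; β=3, v≡2 (mod 17); (15|17)=+1, (2|17)=+1; sign (−1)^0·+1^3·+1^2 = +1.
(a,b)_5: α=4, u≡4; β=5, v≡3 (mod 5); (4|5)=+1, (3|5)=-1; sign (−1)^0·+1^5·-1^4 = +1.
(a,b)_7: α=-1, u≡1; β=-3, v≡4 (mod 7); (1|7)=+1, (4|7)=+1; sign (−1)^1·+1^-3·+1^-1 = -1.
(-3059, -7540435 / ℚ) ramifies at {7, 23, 29, ∞}: a division algebra.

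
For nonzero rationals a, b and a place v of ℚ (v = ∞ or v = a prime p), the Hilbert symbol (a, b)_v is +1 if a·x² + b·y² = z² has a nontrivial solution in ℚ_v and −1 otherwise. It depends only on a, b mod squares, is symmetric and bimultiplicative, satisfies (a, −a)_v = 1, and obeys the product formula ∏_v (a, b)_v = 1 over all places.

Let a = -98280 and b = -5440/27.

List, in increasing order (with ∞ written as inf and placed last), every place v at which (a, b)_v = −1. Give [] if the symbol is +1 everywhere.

Mod squares: a ≡ -2730, b ≡ -255. Check v ∈ {∞, 2, 3, 5, 7, 13, 17}.
v=5: a=5^1·(≡4), b=5^1·(≡1) mod 5; (4|5)=+1, (1|5)=+1; (−1)^{1·1·2}·(+1)^1·(+1)^1 = +1.
v=13: a=13^1·(≡6), b=13^0·(≡7) mod 13; (6|13)=-1, (7|13)=-1; (−1)^{1·0·6}·(-1)^0·(-1)^1 = -1.
v=2: v_2(a)=3, v_2(b)=6; units ≡ 3, 1 (mod 8); ε·ε+αω+βω = 1·0+3·0+6·1 ≡ 0  ⇒  (a,b)_2 = +1.
v=3: a=3^3·(≡2), b=3^-3·(≡2) mod 3; (2|3)=-1, (2|3)=-1; (−1)^{3·-3·1}·(-1)^-3·(-1)^3 = -1.
v=7: a=7^1·(≡2), b=7^0·(≡1) mod 7; (2|7)=+1, (1|7)=+1; (−1)^{1·0·3}·(+1)^0·(+1)^1 = +1.
v=17: a=17^0·(≡14), b=17^1·(≡2) mod 17; (14|17)=-1, (2|17)=+1; (−1)^{0·1·8}·(-1)^1·(+1)^0 = -1.
v=∞: -2730 < 0 and -255 < 0  ⇒  (a,b)_∞ = -1.
Ram(-2730, -255) = {3, 13, 17, ∞}; no ℚ_3-point on the conic.

[3, 13, 17, inf]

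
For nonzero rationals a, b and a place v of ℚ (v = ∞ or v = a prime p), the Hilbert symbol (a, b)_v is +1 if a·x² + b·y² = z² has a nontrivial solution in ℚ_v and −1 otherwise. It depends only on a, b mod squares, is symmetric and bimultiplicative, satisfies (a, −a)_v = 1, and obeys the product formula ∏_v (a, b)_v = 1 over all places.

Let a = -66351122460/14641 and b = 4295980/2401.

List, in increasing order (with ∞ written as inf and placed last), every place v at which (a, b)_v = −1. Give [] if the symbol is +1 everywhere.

[5, 31]

Mod squares: a ≡ -4179335, b ≡ 6355. Check v ∈ {∞, 2, 3, 5, 7, 11, 13, 19, 29, 31, 37, 41}.
v=37: a=37^1·(≡32), b=37^0·(≡4) mod 37; (32|37)=-1, (4|37)=+1; (−1)^{1·0·18}·(-1)^0·(+1)^1 = +1.
v=31: a=31^0·(≡24), b=31^1·(≡14) mod 31; (24|31)=-1, (14|31)=+1; (−1)^{0·1·15}·(-1)^1·(+1)^0 = -1.
v=3: a=3^4·(≡1), b=3^0·(≡1) mod 3; (1|3)=+1, (1|3)=+1; (−1)^{4·0·1}·(+1)^0·(+1)^4 = +1.
v=5: a=5^1·(≡3), b=5^1·(≡1) mod 5; (3|5)=-1, (1|5)=+1; (−1)^{1·1·2}·(-1)^1·(+1)^1 = -1.
v=∞: -4179335 < 0 and 6355 > 0  ⇒  (a,b)_∞ = +1.
v=11: a=11^-4·(≡4), b=11^0·(≡6) mod 11; (4|11)=+1, (6|11)=-1; (−1)^{-4·0·5}·(+1)^0·(-1)^-4 = +1.
v=13: a=13^0·(≡9), b=13^2·(≡2) mod 13; (9|13)=+1, (2|13)=-1; (−1)^{0·2·6}·(+1)^2·(-1)^0 = +1.
v=41: a=41^1·(≡31), b=41^1·(≡10) mod 41; (31|41)=+1, (10|41)=+1; (−1)^{1·1·20}·(+1)^1·(+1)^1 = +1.
v=7: a=7^2·(≡4), b=7^-4·(≡3) mod 7; (4|7)=+1, (3|7)=-1; (−1)^{2·-4·3}·(+1)^-4·(-1)^2 = +1.
v=29: a=29^1·(≡2), b=29^0·(≡23) mod 29; (2|29)=-1, (23|29)=+1; (−1)^{1·0·14}·(-1)^0·(+1)^1 = +1.
v=19: a=19^1·(≡17), b=19^0·(≡6) mod 19; (17|19)=+1, (6|19)=+1; (−1)^{1·0·9}·(+1)^0·(+1)^1 = +1.
v=2: v_2(a)=2, v_2(b)=2; units ≡ 1, 3 (mod 8); ε·ε+αω+βω = 0·1+2·1+2·0 ≡ 0  ⇒  (a,b)_2 = +1.
Ram(-4179335, 6355) = {5, 31}; no ℚ_5-point on the conic.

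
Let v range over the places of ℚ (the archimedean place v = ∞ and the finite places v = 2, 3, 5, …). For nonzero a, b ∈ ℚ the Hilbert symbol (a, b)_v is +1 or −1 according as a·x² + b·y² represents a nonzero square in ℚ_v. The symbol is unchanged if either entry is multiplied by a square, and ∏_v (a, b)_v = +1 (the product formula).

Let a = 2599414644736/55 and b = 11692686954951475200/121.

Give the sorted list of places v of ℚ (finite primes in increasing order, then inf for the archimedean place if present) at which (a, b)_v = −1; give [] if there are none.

(a, b) ≡ (21505, 138) mod (ℚ^×)²; places V = {2, 3, 5, 7, 11, 13, 17, 23, ∞}.
(a,b)_5: α=-1, u≡1; β=2, v≡3 (mod 5); (1|5)=+1, (3|5)=-1; sign (−1)^0·+1^2·-1^-1 = -1.
(a,b)_∞: sgn(21505)=+, sgn(138)=+, so +1.
(a,b)_2: α=14, β=17; u≡1, v≡5 (mod 8); ε(u)ε(v)=0·0, αω(v)=14·1, βω(u)=17·0; sum ≡ 0  ⇒  +1.
(a,b)_7: α=4, u≡4; β=6, v≡3 (mod 7); (4|7)=+1, (3|7)=-1; sign (−1)^0·+1^6·-1^4 = +1.
(a,b)_3: α=0, u≡1; β=3, v≡1 (mod 3); (1|3)=+1, (1|3)=+1; sign (−1)^0·+1^3·+1^0 = +1.
(a,b)_13: α=2, u≡12; β=2, v≡6 (mod 13); (12|13)=+1, (6|13)=-1; sign (−1)^0·+1^2·-1^2 = +1.
(a,b)_17: α=1, u≡7; β=2, v≡15 (mod 17); (7|17)=-1, (15|17)=+1; sign (−1)^0·-1^2·+1^1 = +1.
(a,b)_11: α=-1, u≡6; β=-2, v≡2 (mod 11); (6|11)=-1, (2|11)=-1; sign (−1)^0·-1^-2·-1^-1 = -1.
(a,b)_23: α=1, u≡7; β=1, v≡2 (mod 23); (7|23)=-1, (2|23)=+1; sign (−1)^1·-1^1·+1^1 = +1.
Ram(21505, 138) = {5, 11}; no ℚ_5-point on the conic.

[5, 11]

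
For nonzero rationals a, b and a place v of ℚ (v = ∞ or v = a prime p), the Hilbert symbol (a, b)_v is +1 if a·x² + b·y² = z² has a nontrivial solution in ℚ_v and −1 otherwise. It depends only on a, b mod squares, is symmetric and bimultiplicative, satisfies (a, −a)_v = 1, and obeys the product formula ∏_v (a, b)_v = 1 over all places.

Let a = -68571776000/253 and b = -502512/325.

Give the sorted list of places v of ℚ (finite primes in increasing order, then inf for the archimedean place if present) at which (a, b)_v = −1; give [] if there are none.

(a, b) ≡ (-16445, -1131) mod (ℚ^×)²; places V = {2, 3, 5, 7, 11, 13, 19, 23, 29, ∞}.
(a,b)_5: α=3, u≡4; β=-2, v≡1 (mod 5); (4|5)=+1, (1|5)=+1; sign (−1)^0·+1^-2·+1^3 = +1.
(a,b)_13: α=1, u≡9; β=-1, v≡10 (mod 13); (9|13)=+1, (10|13)=+1; sign (−1)^0·+1^-1·+1^1 = +1.
(a,b)_29: α=2, u≡8; β=1, v≡12 (mod 29); (8|29)=-1, (12|29)=-1; sign (−1)^0·-1^1·-1^2 = -1.
(a,b)_∞: sgn(-16445)=−, sgn(-1131)=−, so -1.
(a,b)_7: α=2, u≡5; β=0, v≡6 (mod 7); (5|7)=-1, (6|7)=-1; sign (−1)^0·-1^0·-1^2 = +1.
(a,b)_11: α=-1, u≡9; β=0, v≡2 (mod 11); (9|11)=+1, (2|11)=-1; sign (−1)^0·+1^0·-1^-1 = -1.
(a,b)_2: α=10, β=4; u≡3, v≡5 (mod 8); ε(u)ε(v)=1·0, αω(v)=10·1, βω(u)=4·1; sum ≡ 0  ⇒  +1.
(a,b)_19: α=0, u≡6; β=2, v≡7 (mod 19); (6|19)=+1, (7|19)=+1; sign (−1)^0·+1^2·+1^0 = +1.
(a,b)_3: α=0, u≡1; β=1, v≡1 (mod 3); (1|3)=+1, (1|3)=+1; sign (−1)^0·+1^1·+1^0 = +1.
(a,b)_23: α=-1, u≡10; β=0, v≡5 (mod 23); (10|23)=-1, (5|23)=-1; sign (−1)^0·-1^0·-1^-1 = -1.
Ram(-16445, -1131) = {11, 23, 29, ∞}; no ℚ_11-point on the conic.

[11, 23, 29, inf]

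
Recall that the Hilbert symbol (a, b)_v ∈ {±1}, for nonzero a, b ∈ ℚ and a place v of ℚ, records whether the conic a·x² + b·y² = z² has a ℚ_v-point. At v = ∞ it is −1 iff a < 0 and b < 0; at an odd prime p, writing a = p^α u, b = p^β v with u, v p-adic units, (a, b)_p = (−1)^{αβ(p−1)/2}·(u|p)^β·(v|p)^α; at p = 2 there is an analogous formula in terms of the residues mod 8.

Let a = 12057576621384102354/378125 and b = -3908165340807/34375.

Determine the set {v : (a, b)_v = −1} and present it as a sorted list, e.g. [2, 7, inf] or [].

(a, b) ≡ (2730, -385) mod (ℚ^×)²; places V = {2, 3, 5, 7, 11, 13, 17, 23, ∞}.
(a,b)_3: α=5, u≡1; β=2, v≡2 (mod 3); (1|3)=+1, (2|3)=-1; sign (−1)^0·+1^2·-1^5 = -1.
(a,b)_7: α=9, u≡6; β=5, v≡1 (mod 7); (6|7)=-1, (1|7)=+1; sign (−1)^1·-1^5·+1^9 = +1.
(a,b)_13: α=3, u≡6; β=2, v≡6 (mod 13); (6|13)=-1, (6|13)=-1; sign (−1)^0·-1^2·-1^3 = -1.
(a,b)_23: α=4, u≡16; β=2, v≡18 (mod 23); (16|23)=+1, (18|23)=+1; sign (−1)^0·+1^2·+1^4 = +1.
(a,b)_∞: sgn(2730)=+, sgn(-385)=−, so +1.
(a,b)_17: α=0, u≡11; β=2, v≡11 (mod 17); (11|17)=-1, (11|17)=-1; sign (−1)^0·-1^2·-1^0 = +1.
(a,b)_11: α=-2, u≡7; β=-1, v≡9 (mod 11); (7|11)=-1, (9|11)=+1; sign (−1)^0·-1^-1·+1^-2 = -1.
(a,b)_5: α=-5, u≡4; β=-5, v≡3 (mod 5); (4|5)=+1, (3|5)=-1; sign (−1)^0·+1^-5·-1^-5 = -1.
(a,b)_2: α=1, β=0; u≡5, v≡7 (mod 8); ε(u)ε(v)=0·1, αω(v)=1·0, βω(u)=0·1; sum ≡ 0  ⇒  +1.
Ram(2730, -385) = {3, 5, 11, 13}; no ℚ_3-point on the conic.

[3, 5, 11, 13]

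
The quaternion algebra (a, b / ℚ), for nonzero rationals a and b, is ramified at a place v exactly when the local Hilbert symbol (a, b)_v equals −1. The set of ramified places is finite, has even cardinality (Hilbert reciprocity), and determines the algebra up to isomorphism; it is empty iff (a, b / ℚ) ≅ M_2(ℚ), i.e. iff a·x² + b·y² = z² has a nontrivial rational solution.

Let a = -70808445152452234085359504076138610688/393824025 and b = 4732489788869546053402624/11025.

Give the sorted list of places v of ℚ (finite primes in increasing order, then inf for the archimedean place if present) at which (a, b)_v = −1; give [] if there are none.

[2, 11, 17, 23]

(a, b) ≡ (-418, 391) mod (ℚ^×)²; places V = {2, 3, 5, 7, 11, 13, 17, 19, 23, ∞}.
(a,b)_23: α=10, u≡17; β=7, v≡20 (mod 23); (17|23)=-1, (20|23)=-1; sign (−1)^0·-1^7·-1^10 = -1.
(a,b)_5: α=-2, u≡2; β=-2, v≡4 (mod 5); (2|5)=-1, (4|5)=+1; sign (−1)^0·-1^-2·+1^-2 = +1.
(a,b)_7: α=-4, u≡4; β=-2, v≡5 (mod 7); (4|7)=+1, (5|7)=-1; sign (−1)^0·+1^-2·-1^-4 = +1.
(a,b)_13: α=6, u≡11; β=4, v≡3 (mod 13); (11|13)=-1, (3|13)=+1; sign (−1)^0·-1^4·+1^6 = +1.
(a,b)_19: α=3, u≡1; β=2, v≡6 (mod 19); (1|19)=+1, (6|19)=+1; sign (−1)^0·+1^2·+1^3 = +1.
(a,b)_3: α=-8, u≡2; β=-2, v≡1 (mod 3); (2|3)=-1, (1|3)=+1; sign (−1)^0·-1^-2·+1^-8 = +1.
(a,b)_2: α=27, β=16; u≡7, v≡7 (mod 8); ε(u)ε(v)=1·1, αω(v)=27·0, βω(u)=16·0; sum ≡ 1  ⇒  -1.
(a,b)_∞: sgn(-418)=−, sgn(391)=+, so +1.
(a,b)_11: α=3, u≡10; β=2, v≡7 (mod 11); (10|11)=-1, (7|11)=-1; sign (−1)^0·-1^2·-1^3 = -1.
(a,b)_17: α=2, u≡3; β=1, v≡3 (mod 17); (3|17)=-1, (3|17)=-1; sign (−1)^0·-1^1·-1^2 = -1.
(-418, 391 / ℚ) ramifies at {2, 11, 17, 23}: a division algebra.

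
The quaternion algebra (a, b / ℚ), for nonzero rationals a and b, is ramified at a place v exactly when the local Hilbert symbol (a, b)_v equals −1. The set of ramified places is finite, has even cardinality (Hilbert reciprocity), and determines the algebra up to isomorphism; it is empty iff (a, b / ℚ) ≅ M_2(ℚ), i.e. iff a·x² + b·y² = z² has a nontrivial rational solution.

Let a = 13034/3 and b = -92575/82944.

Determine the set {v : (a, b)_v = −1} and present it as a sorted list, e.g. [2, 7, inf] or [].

Mod squares: a ≡ 798, b ≡ -7. Check v ∈ {∞, 2, 3, 5, 7, 19, 23}.
v=5: a=5^0·(≡3), b=5^2·(≡3) mod 5; (3|5)=-1, (3|5)=-1; (−1)^{0·2·2}·(-1)^2·(-1)^0 = +1.
v=19: a=19^1·(≡7), b=19^0·(≡14) mod 19; (7|19)=+1, (14|19)=-1; (−1)^{1·0·9}·(+1)^0·(-1)^1 = -1.
v=∞: 798 > 0 and -7 < 0  ⇒  (a,b)_∞ = +1.
v=2: v_2(a)=1, v_2(b)=-10; units ≡ 7, 1 (mod 8); ε·ε+αω+βω = 1·0+1·0+-10·0 ≡ 0  ⇒  (a,b)_2 = +1.
v=7: a=7^3·(≡1), b=7^1·(≡5) mod 7; (1|7)=+1, (5|7)=-1; (−1)^{3·1·3}·(+1)^1·(-1)^3 = +1.
v=3: a=3^-1·(≡2), b=3^-4·(≡2) mod 3; (2|3)=-1, (2|3)=-1; (−1)^{-1·-4·1}·(-1)^-4·(-1)^-1 = -1.
v=23: a=23^0·(≡13), b=23^2·(≡13) mod 23; (13|23)=+1, (13|23)=+1; (−1)^{0·2·11}·(+1)^2·(+1)^0 = +1.
Ram(798, -7) = {3, 19}; no ℚ_3-point on the conic.

[3, 19]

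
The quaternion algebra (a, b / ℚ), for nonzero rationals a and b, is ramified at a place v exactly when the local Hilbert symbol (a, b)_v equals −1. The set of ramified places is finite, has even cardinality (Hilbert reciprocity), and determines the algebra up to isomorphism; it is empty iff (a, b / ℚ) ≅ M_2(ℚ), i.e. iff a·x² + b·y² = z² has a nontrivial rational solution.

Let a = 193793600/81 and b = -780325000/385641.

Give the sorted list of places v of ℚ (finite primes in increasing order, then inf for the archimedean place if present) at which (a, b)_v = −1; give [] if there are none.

[7, 11]

(a, b) ≡ (1001, -130) mod (ℚ^×)²; places V = {2, 3, 5, 7, 11, 13, 23, ∞}.
(a,b)_23: α=0, u≡9; β=-2, v≡3 (mod 23); (9|23)=+1, (3|23)=+1; sign (−1)^0·+1^-2·+1^0 = +1.
(a,b)_13: α=1, u≡3; β=1, v≡12 (mod 13); (3|13)=+1, (12|13)=+1; sign (−1)^0·+1^1·+1^1 = +1.
(a,b)_7: α=1, u≡6; β=4, v≡6 (mod 7); (6|7)=-1, (6|7)=-1; sign (−1)^0·-1^4·-1^1 = -1.
(a,b)_11: α=3, u≡1; β=0, v≡6 (mod 11); (1|11)=+1, (6|11)=-1; sign (−1)^0·+1^0·-1^3 = -1.
(a,b)_5: α=2, u≡4; β=5, v≡1 (mod 5); (4|5)=+1, (1|5)=+1; sign (−1)^0·+1^5·+1^2 = +1.
(a,b)_3: α=-4, u≡2; β=-6, v≡2 (mod 3); (2|3)=-1, (2|3)=-1; sign (−1)^0·-1^-6·-1^-4 = +1.
(a,b)_∞: sgn(1001)=+, sgn(-130)=−, so +1.
(a,b)_2: α=6, β=3; u≡1, v≡7 (mod 8); ε(u)ε(v)=0·1, αω(v)=6·0, βω(u)=3·0; sum ≡ 0  ⇒  +1.
|Ram(1001, -130)| = 2, even; anisotropic at {7, 11}.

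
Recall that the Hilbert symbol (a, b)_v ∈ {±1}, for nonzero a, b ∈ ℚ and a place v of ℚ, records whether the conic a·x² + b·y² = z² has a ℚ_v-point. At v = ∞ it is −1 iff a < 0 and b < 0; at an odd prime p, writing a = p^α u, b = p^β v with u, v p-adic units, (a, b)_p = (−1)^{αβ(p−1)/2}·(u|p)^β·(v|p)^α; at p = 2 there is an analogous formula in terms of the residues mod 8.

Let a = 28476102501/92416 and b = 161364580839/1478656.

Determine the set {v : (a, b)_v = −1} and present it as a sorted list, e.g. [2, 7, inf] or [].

(a, b) ≡ (16269, 319) mod (ℚ^×)²; places V = {2, 3, 7, 11, 17, 19, 29, ∞}.
(a,b)_2: α=-8, β=-12; u≡5, v≡7 (mod 8); ε(u)ε(v)=0·1, αω(v)=-8·0, βω(u)=-12·1; sum ≡ 0  ⇒  +1.
(a,b)_19: α=-2, u≡4; β=-2, v≡3 (mod 19); (4|19)=+1, (3|19)=-1; sign (−1)^0·+1^-2·-1^-2 = +1.
(a,b)_3: α=7, u≡2; β=6, v≡1 (mod 3); (2|3)=-1, (1|3)=+1; sign (−1)^0·-1^6·+1^7 = +1.
(a,b)_17: α=1, u≡7; β=2, v≡9 (mod 17); (7|17)=-1, (9|17)=+1; sign (−1)^0·-1^2·+1^1 = +1.
(a,b)_11: α=1, u≡9; β=1, v≡8 (mod 11); (9|11)=+1, (8|11)=-1; sign (−1)^1·+1^1·-1^1 = +1.
(a,b)_7: α=4, u≡4; β=4, v≡2 (mod 7); (4|7)=+1, (2|7)=+1; sign (−1)^0·+1^4·+1^4 = +1.
(a,b)_29: α=1, u≡26; β=1, v≡8 (mod 29); (26|29)=-1, (8|29)=-1; sign (−1)^0·-1^1·-1^1 = +1.
(a,b)_∞: sgn(16269)=+, sgn(319)=+, so +1.
Ram(a, b) = ∅: the form 16269·x² + 319·y² − z² is isotropic over every ℚ_v, so by Hasse–Minkowski it is isotropic over ℚ.

[]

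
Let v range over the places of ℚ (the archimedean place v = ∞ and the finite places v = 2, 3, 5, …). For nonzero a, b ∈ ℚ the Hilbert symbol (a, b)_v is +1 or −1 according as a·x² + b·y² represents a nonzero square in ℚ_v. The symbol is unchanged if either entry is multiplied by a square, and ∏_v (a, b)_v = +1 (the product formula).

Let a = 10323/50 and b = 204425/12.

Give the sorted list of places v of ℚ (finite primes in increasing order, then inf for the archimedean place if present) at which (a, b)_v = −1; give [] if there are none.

(a, b) ≡ (2294, 24531) mod (ℚ^×)²; places V = {2, 3, 5, 13, 17, 31, 37, ∞}.
(a,b)_31: α=1, u≡11; β=0, v≡19 (mod 31); (11|31)=-1, (19|31)=+1; sign (−1)^0·-1^0·+1^1 = +1.
(a,b)_5: α=-2, u≡4; β=2, v≡1 (mod 5); (4|5)=+1, (1|5)=+1; sign (−1)^0·+1^2·+1^-2 = +1.
(a,b)_17: α=0, u≡13; β=1, v≡9 (mod 17); (13|17)=+1, (9|17)=+1; sign (−1)^0·+1^1·+1^0 = +1.
(a,b)_13: α=0, u≡6; β=1, v≡5 (mod 13); (6|13)=-1, (5|13)=-1; sign (−1)^0·-1^1·-1^0 = -1.
(a,b)_3: α=2, u≡2; β=-1, v≡2 (mod 3); (2|3)=-1, (2|3)=-1; sign (−1)^0·-1^-1·-1^2 = -1.
(a,b)_2: α=-1, β=-2; u≡3, v≡3 (mod 8); ε(u)ε(v)=1·1, αω(v)=-1·1, βω(u)=-2·1; sum ≡ 0  ⇒  +1.
(a,b)_37: α=1, u≡30; β=1, v≡1 (mod 37); (30|37)=+1, (1|37)=+1; sign (−1)^0·+1^1·+1^1 = +1.
(a,b)_∞: sgn(2294)=+, sgn(24531)=+, so +1.
|Ram(2294, 24531)| = 2, even; anisotropic at {3, 13}.

[3, 13]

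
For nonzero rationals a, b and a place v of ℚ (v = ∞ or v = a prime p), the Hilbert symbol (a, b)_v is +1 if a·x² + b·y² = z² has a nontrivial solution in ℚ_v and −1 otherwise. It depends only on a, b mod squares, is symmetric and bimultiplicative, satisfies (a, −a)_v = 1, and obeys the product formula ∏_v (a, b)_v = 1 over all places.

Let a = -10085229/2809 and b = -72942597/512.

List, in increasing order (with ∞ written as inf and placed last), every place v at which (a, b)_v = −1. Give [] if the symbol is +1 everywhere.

[3, 7, 13, inf]

Mod squares: a ≡ -21, b ≡ -95914. Check v ∈ {∞, 2, 3, 7, 11, 13, 17, 31, 53}.
v=13: a=13^0·(≡2), b=13^3·(≡8) mod 13; (2|13)=-1, (8|13)=-1; (−1)^{0·3·6}·(-1)^3·(-1)^0 = -1.
v=11: a=11^2·(≡5), b=11^0·(≡7) mod 11; (5|11)=+1, (7|11)=-1; (−1)^{2·0·5}·(+1)^0·(-1)^2 = +1.
v=53: a=53^-2·(≡35), b=53^0·(≡13) mod 53; (35|53)=-1, (13|53)=+1; (−1)^{-2·0·26}·(-1)^0·(+1)^-2 = +1.
v=∞: -21 < 0 and -95914 < 0  ⇒  (a,b)_∞ = -1.
v=17: a=17^0·(≡1), b=17^1·(≡4) mod 17; (1|17)=+1, (4|17)=+1; (−1)^{0·1·8}·(+1)^1·(+1)^0 = +1.
v=7: a=7^3·(≡2), b=7^1·(≡4) mod 7; (2|7)=+1, (4|7)=+1; (−1)^{3·1·3}·(+1)^1·(+1)^3 = -1.
v=31: a=31^0·(≡18), b=31^1·(≡12) mod 31; (18|31)=+1, (12|31)=-1; (−1)^{0·1·15}·(+1)^1·(-1)^0 = +1.
v=2: v_2(a)=0, v_2(b)=-9; units ≡ 3, 3 (mod 8); ε·ε+αω+βω = 1·1+0·1+-9·1 ≡ 0  ⇒  (a,b)_2 = +1.
v=3: a=3^5·(≡2), b=3^2·(≡2) mod 3; (2|3)=-1, (2|3)=-1; (−1)^{5·2·1}·(-1)^2·(-1)^5 = -1.
Ram(-21, -95914) = {3, 7, 13, ∞}; no ℚ_3-point on the conic.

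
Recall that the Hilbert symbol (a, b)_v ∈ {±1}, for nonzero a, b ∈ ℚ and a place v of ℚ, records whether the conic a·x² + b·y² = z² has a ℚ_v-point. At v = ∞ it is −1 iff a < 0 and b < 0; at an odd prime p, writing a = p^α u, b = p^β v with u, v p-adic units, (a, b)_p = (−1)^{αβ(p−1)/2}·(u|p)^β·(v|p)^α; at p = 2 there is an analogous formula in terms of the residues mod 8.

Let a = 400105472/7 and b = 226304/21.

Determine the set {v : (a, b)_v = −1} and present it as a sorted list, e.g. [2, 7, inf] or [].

[3, 17]

Mod squares: a ≡ 14, b ≡ 4641. Check v ∈ {∞, 2, 3, 7, 13, 17}.
v=13: a=13^2·(≡12), b=13^1·(≡5) mod 13; (12|13)=+1, (5|13)=-1; (−1)^{2·1·6}·(+1)^1·(-1)^2 = +1.
v=3: a=3^0·(≡2), b=3^-1·(≡2) mod 3; (2|3)=-1, (2|3)=-1; (−1)^{0·-1·1}·(-1)^-1·(-1)^0 = -1.
v=7: a=7^-1·(≡4), b=7^-1·(≡5) mod 7; (4|7)=+1, (5|7)=-1; (−1)^{-1·-1·3}·(+1)^-1·(-1)^-1 = +1.
v=∞: 14 > 0 and 4641 > 0  ⇒  (a,b)_∞ = +1.
v=17: a=17^2·(≡10), b=17^1·(≡13) mod 17; (10|17)=-1, (13|17)=+1; (−1)^{2·1·8}·(-1)^1·(+1)^2 = -1.
v=2: v_2(a)=13, v_2(b)=10; units ≡ 7, 1 (mod 8); ε·ε+αω+βω = 1·0+13·0+10·0 ≡ 0  ⇒  (a,b)_2 = +1.
(14, 4641 / ℚ) ramifies at {3, 17}: a division algebra.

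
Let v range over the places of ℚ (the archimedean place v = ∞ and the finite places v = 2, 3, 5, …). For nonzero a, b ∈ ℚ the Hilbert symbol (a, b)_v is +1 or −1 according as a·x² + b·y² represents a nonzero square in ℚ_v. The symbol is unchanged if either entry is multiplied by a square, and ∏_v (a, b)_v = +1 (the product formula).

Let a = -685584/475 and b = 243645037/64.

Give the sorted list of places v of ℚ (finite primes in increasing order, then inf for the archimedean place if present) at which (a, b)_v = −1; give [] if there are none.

[19, 29]

(a, b) ≡ (-19, 493) mod (ℚ^×)²; places V = {2, 3, 5, 17, 19, 23, 29, 37, ∞}.
(a,b)_3: α=4, u≡2; β=0, v≡1 (mod 3); (2|3)=-1, (1|3)=+1; sign (−1)^0·-1^0·+1^4 = +1.
(a,b)_37: α=0, u≡8; β=2, v≡33 (mod 37); (8|37)=-1, (33|37)=+1; sign (−1)^0·-1^2·+1^0 = +1.
(a,b)_23: α=2, u≡1; β=0, v≡7 (mod 23); (1|23)=+1, (7|23)=-1; sign (−1)^0·+1^0·-1^2 = +1.
(a,b)_29: α=0, u≡11; β=1, v≡18 (mod 29); (11|29)=-1, (18|29)=-1; sign (−1)^0·-1^1·-1^0 = -1.
(a,b)_2: α=4, β=-6; u≡5, v≡5 (mod 8); ε(u)ε(v)=0·0, αω(v)=4·1, βω(u)=-6·1; sum ≡ 0  ⇒  +1.
(a,b)_∞: sgn(-19)=−, sgn(493)=+, so +1.
(a,b)_17: α=0, u≡8; β=1, v≡11 (mod 17); (8|17)=+1, (11|17)=-1; sign (−1)^0·+1^1·-1^0 = +1.
(a,b)_5: α=-2, u≡4; β=0, v≡3 (mod 5); (4|5)=+1, (3|5)=-1; sign (−1)^0·+1^0·-1^-2 = +1.
(a,b)_19: α=-1, u≡2; β=2, v≡8 (mod 19); (2|19)=-1, (8|19)=-1; sign (−1)^0·-1^2·-1^-1 = -1.
|Ram(-19, 493)| = 2, even; anisotropic at {19, 29}.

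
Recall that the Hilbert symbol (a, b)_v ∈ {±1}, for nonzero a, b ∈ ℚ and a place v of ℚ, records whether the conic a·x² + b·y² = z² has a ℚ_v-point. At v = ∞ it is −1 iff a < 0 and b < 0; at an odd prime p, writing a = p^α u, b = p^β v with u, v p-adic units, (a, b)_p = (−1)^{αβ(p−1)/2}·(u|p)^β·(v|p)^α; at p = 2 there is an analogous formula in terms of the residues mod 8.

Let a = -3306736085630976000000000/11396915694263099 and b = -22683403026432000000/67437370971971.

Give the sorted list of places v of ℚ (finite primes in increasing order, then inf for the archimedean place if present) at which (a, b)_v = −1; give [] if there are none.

(a, b) ≡ (-3410, -27962) mod (ℚ^×)²; places V = {2, 3, 5, 7, 11, 13, 23, 31, 41, ∞}.
(a,b)_41: α=4, u≡11; β=3, v≡35 (mod 41); (11|41)=-1, (35|41)=-1; sign (−1)^0·-1^3·-1^4 = -1.
(a,b)_5: α=9, u≡2; β=6, v≡2 (mod 5); (2|5)=-1, (2|5)=-1; sign (−1)^0·-1^6·-1^9 = -1.
(a,b)_3: α=2, u≡1; β=4, v≡1 (mod 3); (1|3)=+1, (1|3)=+1; sign (−1)^0·+1^4·+1^2 = +1.
(a,b)_2: α=31, β=23; u≡7, v≡3 (mod 8); ε(u)ε(v)=1·1, αω(v)=31·1, βω(u)=23·0; sum ≡ 0  ⇒  +1.
(a,b)_11: α=-1, u≡1; β=-1, v≡10 (mod 11); (1|11)=+1, (10|11)=-1; sign (−1)^1·+1^-1·-1^-1 = +1.
(a,b)_31: α=1, u≡1; β=1, v≡7 (mod 31); (1|31)=+1, (7|31)=+1; sign (−1)^1·+1^1·+1^1 = -1.
(a,b)_∞: sgn(-3410)=−, sgn(-27962)=−, so -1.
(a,b)_23: α=-2, u≡19; β=-2, v≡1 (mod 23); (19|23)=-1, (1|23)=+1; sign (−1)^0·-1^-2·+1^-2 = +1.
(a,b)_13: α=-8, u≡9; β=-6, v≡3 (mod 13); (9|13)=+1, (3|13)=+1; sign (−1)^0·+1^-6·+1^-8 = +1.
(a,b)_7: α=-4, u≡6; β=-4, v≡3 (mod 7); (6|7)=-1, (3|7)=-1; sign (−1)^0·-1^-4·-1^-4 = +1.
Ram(-3410, -27962) = {5, 31, 41, ∞}; no ℚ_5-point on the conic.

[5, 31, 41, inf]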